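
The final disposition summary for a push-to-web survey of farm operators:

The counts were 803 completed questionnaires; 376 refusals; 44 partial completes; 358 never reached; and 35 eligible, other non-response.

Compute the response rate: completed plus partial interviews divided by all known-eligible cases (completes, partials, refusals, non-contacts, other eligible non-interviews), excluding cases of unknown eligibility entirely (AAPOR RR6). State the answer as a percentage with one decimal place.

52.4%

Numerator = 803 + 44 = 847
Denom = 803 + 44 + 376 + 358 + 35 = 1616
RR6 = 847 / 1616 = 0.5241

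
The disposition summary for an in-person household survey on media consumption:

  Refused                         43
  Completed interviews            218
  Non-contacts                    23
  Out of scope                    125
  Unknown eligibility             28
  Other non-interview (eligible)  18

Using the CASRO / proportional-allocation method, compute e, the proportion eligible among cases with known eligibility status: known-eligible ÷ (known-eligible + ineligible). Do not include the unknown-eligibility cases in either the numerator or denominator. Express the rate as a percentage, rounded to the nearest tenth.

70.7%

Determined eligible = 218 + 43 + 23 + 18 = 302
e = 302 / (302 + 125) = 302 / 427 = 0.7073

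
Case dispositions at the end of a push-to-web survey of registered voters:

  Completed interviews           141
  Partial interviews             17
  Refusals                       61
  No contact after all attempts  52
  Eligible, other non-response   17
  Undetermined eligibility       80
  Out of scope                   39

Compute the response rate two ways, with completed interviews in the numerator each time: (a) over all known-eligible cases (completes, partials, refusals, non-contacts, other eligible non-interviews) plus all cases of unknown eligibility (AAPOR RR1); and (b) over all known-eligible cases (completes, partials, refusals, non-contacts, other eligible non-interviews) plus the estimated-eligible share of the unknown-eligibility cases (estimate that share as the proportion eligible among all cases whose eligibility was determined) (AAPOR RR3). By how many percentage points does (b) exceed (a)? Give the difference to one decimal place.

Num: 141
Base: 141 + 17 + 61 + 52 + 17 + 80 = 368
RR1 = 141 / 368 = 0.3832
Known eligible: 141 + 17 + 61 + 52 + 17 = 288
e = 288 / (288 + 39) = 288 / 327 = 0.8807
e × U: 0.8807 × 80 = 70.46
Base: 288 + 70.46 = 358.46
RR3 = 141 / 358.46 = 0.3933
Difference = 39.33 − 38.32 = 1.01 percentage points

1.0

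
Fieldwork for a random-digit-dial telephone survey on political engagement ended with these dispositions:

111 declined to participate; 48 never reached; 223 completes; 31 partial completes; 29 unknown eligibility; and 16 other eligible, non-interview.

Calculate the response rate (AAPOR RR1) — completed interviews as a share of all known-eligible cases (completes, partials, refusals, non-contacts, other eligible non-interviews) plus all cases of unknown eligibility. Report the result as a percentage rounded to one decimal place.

48.7%

Top: 223
Base: 223 + 31 + 111 + 48 + 16 + 29 = 458
RR1 = 223 / 458 = 0.4869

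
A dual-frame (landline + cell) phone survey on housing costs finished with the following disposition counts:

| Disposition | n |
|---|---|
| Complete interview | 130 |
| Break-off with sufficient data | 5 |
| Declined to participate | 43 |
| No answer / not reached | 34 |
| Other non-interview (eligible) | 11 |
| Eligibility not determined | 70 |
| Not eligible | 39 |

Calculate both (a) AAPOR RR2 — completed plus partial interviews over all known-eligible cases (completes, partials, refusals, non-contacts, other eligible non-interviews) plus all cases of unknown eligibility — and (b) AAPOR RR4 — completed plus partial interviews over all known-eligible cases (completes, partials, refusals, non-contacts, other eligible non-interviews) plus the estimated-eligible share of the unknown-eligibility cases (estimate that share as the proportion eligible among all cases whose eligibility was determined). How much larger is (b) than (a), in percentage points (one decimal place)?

Numerator = 130 + 5 = 135
Base = 130 + 5 + 43 + 34 + 11 + 70 = 293
RR2 = 135 / 293 = 0.4608
Known eligible = 130 + 5 + 43 + 34 + 11 = 223
e = 223 / (223 + 39) = 223 / 262 = 0.8511
e × U = 0.8511 × 70 = 59.58
Base = 223 + 59.58 = 282.58
RR4 = 135 / 282.58 = 0.4777
Difference = 47.77 − 46.08 = 1.69 percentage points

1.7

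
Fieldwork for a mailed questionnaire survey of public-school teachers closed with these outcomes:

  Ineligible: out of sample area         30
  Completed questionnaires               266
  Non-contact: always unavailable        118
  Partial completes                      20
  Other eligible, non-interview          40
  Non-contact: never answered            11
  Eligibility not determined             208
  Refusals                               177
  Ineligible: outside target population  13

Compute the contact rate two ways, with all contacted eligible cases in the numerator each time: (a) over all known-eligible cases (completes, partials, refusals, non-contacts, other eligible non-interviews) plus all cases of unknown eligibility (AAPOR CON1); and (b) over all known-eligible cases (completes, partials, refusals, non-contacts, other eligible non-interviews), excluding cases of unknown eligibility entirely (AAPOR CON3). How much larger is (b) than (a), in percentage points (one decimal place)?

Non-contacts = 11 + 118 = 129
Ineligible = 13 + 30 = 43
Numerator → 266 + 20 + 177 + 40 = 503
Denom → 266 + 20 + 177 + 129 + 40 + 208 = 840
CON1 = 503 / 840 = 0.5988
Denom → 266 + 20 + 177 + 129 + 40 = 632
CON3 = 503 / 632 = 0.7959
Difference = 79.59 − 59.88 = 19.71 percentage points

19.7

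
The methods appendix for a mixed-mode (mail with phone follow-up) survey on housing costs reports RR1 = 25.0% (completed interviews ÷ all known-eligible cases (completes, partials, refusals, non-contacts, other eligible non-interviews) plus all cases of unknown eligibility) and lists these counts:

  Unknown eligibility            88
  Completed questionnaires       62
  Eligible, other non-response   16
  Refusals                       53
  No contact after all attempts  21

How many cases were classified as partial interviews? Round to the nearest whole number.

RR1 = 62 / D = 0.250
D = 62 / 0.250 = 248.0
Rest of base = 240
partial interviews = 248.0 − 240 ≈ 8

8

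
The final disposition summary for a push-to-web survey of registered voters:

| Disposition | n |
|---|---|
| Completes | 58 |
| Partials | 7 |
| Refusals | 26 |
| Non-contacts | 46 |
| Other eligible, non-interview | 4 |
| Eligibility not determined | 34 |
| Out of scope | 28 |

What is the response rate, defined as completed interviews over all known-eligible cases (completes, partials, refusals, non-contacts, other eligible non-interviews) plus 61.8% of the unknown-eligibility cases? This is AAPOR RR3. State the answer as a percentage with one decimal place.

35.8%

Num → 58
Eligible (known) → 58 + 7 + 26 + 46 + 4 = 141
Eligible share of unknowns → 0.6180 × 34 = 21.01
Denominator → 141 + 21.01 = 162.01
RR3 = 58 / 162.01 = 0.3580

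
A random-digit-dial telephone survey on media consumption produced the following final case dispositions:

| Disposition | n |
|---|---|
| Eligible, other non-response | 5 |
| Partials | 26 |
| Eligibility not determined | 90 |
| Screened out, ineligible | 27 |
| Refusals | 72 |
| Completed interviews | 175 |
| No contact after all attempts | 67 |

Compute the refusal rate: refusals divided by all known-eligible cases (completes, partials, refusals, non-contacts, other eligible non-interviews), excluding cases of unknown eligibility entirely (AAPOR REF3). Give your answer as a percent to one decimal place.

Num = 72
Denominator = 175 + 26 + 72 + 67 + 5 = 345
REF3 = 72 / 345 = 0.2087

20.9%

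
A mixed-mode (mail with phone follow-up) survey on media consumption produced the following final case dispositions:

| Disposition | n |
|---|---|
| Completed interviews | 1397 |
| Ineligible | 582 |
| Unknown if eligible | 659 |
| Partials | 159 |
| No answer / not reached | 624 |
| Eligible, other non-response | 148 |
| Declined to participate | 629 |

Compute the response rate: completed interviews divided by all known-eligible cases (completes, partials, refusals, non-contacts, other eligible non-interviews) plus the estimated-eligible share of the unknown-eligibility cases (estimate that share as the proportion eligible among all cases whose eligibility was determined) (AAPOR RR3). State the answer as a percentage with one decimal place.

39.8%

Top → 1397
Determined eligible → 1397 + 159 + 629 + 624 + 148 = 2957
e = 2957 / (2957 + 582) = 2957 / 3539 = 0.8355
e × U → 0.8355 × 659 = 550.59
Denominator → 2957 + 550.59 = 3507.59
RR3 = 1397 / 3507.59 = 0.3983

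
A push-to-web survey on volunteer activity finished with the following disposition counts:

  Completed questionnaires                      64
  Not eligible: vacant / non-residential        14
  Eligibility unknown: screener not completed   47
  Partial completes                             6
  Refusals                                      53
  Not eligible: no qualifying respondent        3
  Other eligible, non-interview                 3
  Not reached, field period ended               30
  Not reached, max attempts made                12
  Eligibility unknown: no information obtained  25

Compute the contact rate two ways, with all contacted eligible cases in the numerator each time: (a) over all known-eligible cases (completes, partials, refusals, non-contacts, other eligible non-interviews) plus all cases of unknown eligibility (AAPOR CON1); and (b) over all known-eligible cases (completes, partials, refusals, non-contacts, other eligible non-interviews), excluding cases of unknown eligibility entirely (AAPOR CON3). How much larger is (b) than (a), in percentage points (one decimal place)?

No contact after all attempts = 30 + 12 = 42
Eligibility not determined = 47 + 25 = 72
Screened out, ineligible = 3 + 14 = 17
Numerator = 64 + 6 + 53 + 3 = 126
Denom = 64 + 6 + 53 + 42 + 3 + 72 = 240
CON1 = 126 / 240 = 0.5250
Denom = 64 + 6 + 53 + 42 + 3 = 168
CON3 = 126 / 168 = 0.7500
Difference = 75.00 − 52.50 = 22.50 percentage points

22.5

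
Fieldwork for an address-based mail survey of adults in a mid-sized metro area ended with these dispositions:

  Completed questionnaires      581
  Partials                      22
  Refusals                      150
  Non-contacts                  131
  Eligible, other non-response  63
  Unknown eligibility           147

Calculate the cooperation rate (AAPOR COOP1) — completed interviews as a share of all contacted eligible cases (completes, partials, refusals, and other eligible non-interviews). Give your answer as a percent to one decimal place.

Num: 581
Base: 581 + 22 + 150 + 63 = 816
COOP1 = 581 / 816 = 0.7120

71.2%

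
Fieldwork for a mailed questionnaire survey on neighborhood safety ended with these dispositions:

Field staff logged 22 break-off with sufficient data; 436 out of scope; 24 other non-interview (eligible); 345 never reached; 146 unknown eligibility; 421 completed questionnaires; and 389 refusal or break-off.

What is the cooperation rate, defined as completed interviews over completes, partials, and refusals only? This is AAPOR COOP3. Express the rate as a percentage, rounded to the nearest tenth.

Top → 421
Denominator → 421 + 22 + 389 = 832
COOP3 = 421 / 832 = 0.5060

50.6%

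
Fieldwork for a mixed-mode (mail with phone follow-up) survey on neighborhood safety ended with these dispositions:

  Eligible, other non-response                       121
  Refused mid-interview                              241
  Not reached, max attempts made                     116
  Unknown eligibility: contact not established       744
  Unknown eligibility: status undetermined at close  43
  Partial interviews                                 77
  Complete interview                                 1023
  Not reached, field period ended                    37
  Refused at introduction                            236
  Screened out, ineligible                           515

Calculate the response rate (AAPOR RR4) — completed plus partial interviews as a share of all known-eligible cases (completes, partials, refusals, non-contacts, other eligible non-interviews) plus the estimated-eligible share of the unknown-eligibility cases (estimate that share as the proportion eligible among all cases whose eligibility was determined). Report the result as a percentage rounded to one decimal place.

44.6%

Refusals = 236 + 241 = 477
Never reached = 37 + 116 = 153
Unknown eligibility = 744 + 43 = 787
Numerator = 1023 + 77 = 1100
Eligible (known) = 1023 + 77 + 477 + 153 + 121 = 1851
e = 1851 / (1851 + 515) = 1851 / 2366 = 0.7823
e × U = 0.7823 × 787 = 615.67
Base = 1851 + 615.67 = 2466.67
RR4 = 1100 / 2466.67 = 0.4459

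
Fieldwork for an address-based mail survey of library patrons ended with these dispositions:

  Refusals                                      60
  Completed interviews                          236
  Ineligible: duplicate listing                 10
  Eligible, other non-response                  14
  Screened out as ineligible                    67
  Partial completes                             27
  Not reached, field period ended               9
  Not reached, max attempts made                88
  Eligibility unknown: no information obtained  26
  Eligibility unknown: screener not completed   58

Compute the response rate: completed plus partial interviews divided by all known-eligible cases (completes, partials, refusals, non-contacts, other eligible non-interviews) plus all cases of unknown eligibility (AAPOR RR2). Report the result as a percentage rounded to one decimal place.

50.8%

No answer / not reached = 9 + 88 = 97
Undetermined eligibility = 58 + 26 = 84
Not eligible = 67 + 10 = 77
Numerator = 236 + 27 = 263
Base = 236 + 27 + 60 + 97 + 14 + 84 = 518
RR2 = 263 / 518 = 0.5077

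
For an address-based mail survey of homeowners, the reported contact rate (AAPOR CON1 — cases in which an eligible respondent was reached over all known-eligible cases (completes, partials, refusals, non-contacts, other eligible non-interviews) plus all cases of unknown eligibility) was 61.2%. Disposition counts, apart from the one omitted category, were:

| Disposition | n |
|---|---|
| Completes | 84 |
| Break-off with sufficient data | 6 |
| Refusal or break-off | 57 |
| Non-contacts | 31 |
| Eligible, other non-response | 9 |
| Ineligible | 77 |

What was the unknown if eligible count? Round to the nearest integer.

Num = 84 + 6 + 57 + 9 = 156
CON1 = 156 / D = 0.612
D = 156 / 0.612 = 254.9
Rest of base = 187
unknown if eligible = 254.9 − 187 ≈ 68

68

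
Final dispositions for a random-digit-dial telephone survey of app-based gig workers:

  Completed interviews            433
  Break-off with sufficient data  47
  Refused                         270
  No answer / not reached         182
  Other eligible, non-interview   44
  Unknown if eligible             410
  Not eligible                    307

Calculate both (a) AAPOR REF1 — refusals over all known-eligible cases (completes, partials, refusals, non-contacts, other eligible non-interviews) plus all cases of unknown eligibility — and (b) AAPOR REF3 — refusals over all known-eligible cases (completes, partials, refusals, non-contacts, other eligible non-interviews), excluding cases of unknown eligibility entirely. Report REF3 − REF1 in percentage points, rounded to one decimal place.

8.2

Num → 270
Base → 433 + 47 + 270 + 182 + 44 + 410 = 1386
REF1 = 270 / 1386 = 0.1948
Base → 433 + 47 + 270 + 182 + 44 = 976
REF3 = 270 / 976 = 0.2766
Difference = 27.66 − 19.48 = 8.18 percentage points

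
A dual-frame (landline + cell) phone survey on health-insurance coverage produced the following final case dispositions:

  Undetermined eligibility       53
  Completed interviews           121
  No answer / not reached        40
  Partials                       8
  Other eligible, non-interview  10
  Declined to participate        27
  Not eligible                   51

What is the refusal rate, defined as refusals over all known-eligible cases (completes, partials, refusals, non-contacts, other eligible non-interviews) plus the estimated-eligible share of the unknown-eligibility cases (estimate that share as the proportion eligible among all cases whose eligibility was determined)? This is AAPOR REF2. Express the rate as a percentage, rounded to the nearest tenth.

10.9%

Numerator → 27
Known eligible → 121 + 8 + 27 + 40 + 10 = 206
e = 206 / (206 + 51) = 206 / 257 = 0.8016
Estimated eligible among unknowns → 0.8016 × 53 = 42.48
Denom → 206 + 42.48 = 248.48
REF2 = 27 / 248.48 = 0.1087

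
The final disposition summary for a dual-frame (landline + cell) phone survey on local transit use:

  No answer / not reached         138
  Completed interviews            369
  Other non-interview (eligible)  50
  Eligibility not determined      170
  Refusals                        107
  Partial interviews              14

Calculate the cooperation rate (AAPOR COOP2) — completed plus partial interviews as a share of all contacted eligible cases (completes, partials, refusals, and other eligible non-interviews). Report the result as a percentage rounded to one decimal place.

Num → 369 + 14 = 383
Denominator → 369 + 14 + 107 + 50 = 540
COOP2 = 383 / 540 = 0.7093

70.9%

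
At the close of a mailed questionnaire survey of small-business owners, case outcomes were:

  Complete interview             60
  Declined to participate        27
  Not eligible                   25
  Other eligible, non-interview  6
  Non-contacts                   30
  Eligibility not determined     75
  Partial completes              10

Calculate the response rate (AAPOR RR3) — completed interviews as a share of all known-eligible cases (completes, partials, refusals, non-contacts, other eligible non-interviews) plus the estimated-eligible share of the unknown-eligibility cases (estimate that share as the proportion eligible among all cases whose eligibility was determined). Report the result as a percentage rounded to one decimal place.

Top → 60
Known eligible → 60 + 10 + 27 + 30 + 6 = 133
e = 133 / (133 + 25) = 133 / 158 = 0.8418
e × U → 0.8418 × 75 = 63.13
Denom → 133 + 63.13 = 196.13
RR3 = 60 / 196.13 = 0.3059

30.6%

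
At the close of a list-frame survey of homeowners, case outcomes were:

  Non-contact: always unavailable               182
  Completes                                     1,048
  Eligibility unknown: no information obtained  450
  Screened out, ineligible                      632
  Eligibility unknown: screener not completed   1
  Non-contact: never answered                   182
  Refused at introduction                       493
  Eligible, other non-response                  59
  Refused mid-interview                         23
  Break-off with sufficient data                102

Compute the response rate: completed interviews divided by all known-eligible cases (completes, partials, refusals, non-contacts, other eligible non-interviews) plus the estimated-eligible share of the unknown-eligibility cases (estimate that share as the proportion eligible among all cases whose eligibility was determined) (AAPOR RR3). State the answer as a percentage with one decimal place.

43.0%

Refusal or break-off = 493 + 23 = 516
Never reached = 182 + 182 = 364
Undetermined eligibility = 1 + 450 = 451
Top: 1048
Determined eligible: 1048 + 102 + 516 + 364 + 59 = 2089
e = 2089 / (2089 + 632) = 2089 / 2721 = 0.7677
e × U: 0.7677 × 451 = 346.23
Base: 2089 + 346.23 = 2435.23
RR3 = 1048 / 2435.23 = 0.4303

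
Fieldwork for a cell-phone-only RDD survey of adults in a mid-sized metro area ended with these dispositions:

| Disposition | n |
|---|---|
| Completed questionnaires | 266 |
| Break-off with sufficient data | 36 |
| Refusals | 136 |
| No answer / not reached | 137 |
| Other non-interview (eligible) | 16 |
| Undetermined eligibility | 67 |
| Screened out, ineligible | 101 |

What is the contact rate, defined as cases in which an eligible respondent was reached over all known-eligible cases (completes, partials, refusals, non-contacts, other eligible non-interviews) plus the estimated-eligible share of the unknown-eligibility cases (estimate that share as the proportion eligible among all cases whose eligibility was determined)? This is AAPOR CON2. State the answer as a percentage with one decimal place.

70.0%

Numerator: 266 + 36 + 136 + 16 = 454
Eligible (known): 266 + 36 + 136 + 137 + 16 = 591
e = 591 / (591 + 101) = 591 / 692 = 0.8540
Estimated eligible among unknowns: 0.8540 × 67 = 57.22
Base: 591 + 57.22 = 648.22
CON2 = 454 / 648.22 = 0.7004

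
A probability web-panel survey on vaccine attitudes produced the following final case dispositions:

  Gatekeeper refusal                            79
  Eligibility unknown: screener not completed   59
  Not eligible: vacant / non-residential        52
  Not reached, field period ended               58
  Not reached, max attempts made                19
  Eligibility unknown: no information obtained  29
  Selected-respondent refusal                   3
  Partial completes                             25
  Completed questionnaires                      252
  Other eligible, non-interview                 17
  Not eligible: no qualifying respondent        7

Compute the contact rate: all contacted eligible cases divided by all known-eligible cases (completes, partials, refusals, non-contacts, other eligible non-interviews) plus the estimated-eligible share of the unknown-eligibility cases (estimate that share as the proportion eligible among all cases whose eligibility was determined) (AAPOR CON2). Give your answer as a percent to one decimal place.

Refusals = 79 + 3 = 82
Never reached = 58 + 19 = 77
Unknown if eligible = 59 + 29 = 88
Out of scope = 7 + 52 = 59
Num → 252 + 25 + 82 + 17 = 376
Known eligible → 252 + 25 + 82 + 77 + 17 = 453
e = 453 / (453 + 59) = 453 / 512 = 0.8848
Estimated eligible among unknowns → 0.8848 × 88 = 77.86
Denominator → 453 + 77.86 = 530.86
CON2 = 376 / 530.86 = 0.7083

70.8%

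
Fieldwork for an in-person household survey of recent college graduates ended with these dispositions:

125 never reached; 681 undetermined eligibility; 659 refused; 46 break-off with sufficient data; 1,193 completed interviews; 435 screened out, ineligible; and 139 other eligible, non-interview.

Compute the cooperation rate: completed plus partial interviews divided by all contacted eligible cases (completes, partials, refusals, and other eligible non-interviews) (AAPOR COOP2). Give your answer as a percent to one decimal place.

Numerator: 1193 + 46 = 1239
Denom: 1193 + 46 + 659 + 139 = 2037
COOP2 = 1239 / 2037 = 0.6082

60.8%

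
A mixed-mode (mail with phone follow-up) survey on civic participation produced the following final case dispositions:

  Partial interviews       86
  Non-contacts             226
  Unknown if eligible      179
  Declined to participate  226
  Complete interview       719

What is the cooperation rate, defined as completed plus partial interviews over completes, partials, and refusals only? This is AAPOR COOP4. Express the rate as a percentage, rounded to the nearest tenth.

Numerator → 719 + 86 = 805
Denom → 719 + 86 + 226 = 1031
COOP4 = 805 / 1031 = 0.7808

78.1%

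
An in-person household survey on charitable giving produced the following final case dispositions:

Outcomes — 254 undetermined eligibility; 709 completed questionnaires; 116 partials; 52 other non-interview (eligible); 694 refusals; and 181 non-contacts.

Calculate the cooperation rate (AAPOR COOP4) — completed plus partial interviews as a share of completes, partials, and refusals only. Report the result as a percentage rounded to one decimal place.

54.3%

Top → 709 + 116 = 825
Denominator → 709 + 116 + 694 = 1519
COOP4 = 825 / 1519 = 0.5431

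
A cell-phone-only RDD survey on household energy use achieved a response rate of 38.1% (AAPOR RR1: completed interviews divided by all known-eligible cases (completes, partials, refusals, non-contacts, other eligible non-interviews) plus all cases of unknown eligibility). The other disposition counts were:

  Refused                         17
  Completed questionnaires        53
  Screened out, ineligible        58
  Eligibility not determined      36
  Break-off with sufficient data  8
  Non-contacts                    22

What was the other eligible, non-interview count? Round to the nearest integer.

RR1 = 53 / D = 0.381
D = 53 / 0.381 = 139.1
Rest of base = 136
other eligible, non-interview = 139.1 − 136 ≈ 3

3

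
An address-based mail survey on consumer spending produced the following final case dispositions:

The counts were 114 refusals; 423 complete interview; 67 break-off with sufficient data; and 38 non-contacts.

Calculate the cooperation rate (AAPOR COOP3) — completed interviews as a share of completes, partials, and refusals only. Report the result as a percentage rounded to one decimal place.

70.0%

Numerator = 423
Base = 423 + 67 + 114 = 604
COOP3 = 423 / 604 = 0.7003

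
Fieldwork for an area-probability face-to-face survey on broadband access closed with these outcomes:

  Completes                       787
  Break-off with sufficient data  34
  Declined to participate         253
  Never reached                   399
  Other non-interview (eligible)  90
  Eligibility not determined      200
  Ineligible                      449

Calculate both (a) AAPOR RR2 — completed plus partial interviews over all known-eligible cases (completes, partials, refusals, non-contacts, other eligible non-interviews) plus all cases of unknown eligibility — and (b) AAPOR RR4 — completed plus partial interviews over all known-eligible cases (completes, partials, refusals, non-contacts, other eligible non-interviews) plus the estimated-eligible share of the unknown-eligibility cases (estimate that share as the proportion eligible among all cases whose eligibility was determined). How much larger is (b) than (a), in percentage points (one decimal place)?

Numerator: 787 + 34 = 821
Denom: 787 + 34 + 253 + 399 + 90 + 200 = 1763
RR2 = 821 / 1763 = 0.4657
Determined eligible: 787 + 34 + 253 + 399 + 90 = 1563
e = 1563 / (1563 + 449) = 1563 / 2012 = 0.7768
Eligible share of unknowns: 0.7768 × 200 = 155.36
Denom: 1563 + 155.36 = 1718.36
RR4 = 821 / 1718.36 = 0.4778
Difference = 47.78 − 46.57 = 1.21 percentage points

1.2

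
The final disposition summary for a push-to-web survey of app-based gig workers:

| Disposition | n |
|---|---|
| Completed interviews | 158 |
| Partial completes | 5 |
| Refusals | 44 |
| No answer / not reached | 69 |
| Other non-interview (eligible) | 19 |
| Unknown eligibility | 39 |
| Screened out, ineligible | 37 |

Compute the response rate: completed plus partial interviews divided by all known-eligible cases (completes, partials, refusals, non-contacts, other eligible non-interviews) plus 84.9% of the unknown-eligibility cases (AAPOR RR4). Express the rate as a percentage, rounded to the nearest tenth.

49.7%

Numerator: 158 + 5 = 163
Determined eligible: 158 + 5 + 44 + 69 + 19 = 295
e × U: 0.8490 × 39 = 33.11
Denom: 295 + 33.11 = 328.11
RR4 = 163 / 328.11 = 0.4968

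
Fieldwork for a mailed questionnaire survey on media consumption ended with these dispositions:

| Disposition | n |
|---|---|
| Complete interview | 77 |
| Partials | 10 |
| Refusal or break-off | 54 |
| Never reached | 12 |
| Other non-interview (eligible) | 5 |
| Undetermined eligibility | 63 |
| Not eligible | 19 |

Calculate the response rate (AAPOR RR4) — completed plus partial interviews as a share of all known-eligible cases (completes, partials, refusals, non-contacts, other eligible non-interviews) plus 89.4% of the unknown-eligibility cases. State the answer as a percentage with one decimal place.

Numerator = 77 + 10 = 87
Known eligible = 77 + 10 + 54 + 12 + 5 = 158
Estimated eligible among unknowns = 0.8940 × 63 = 56.32
Denom = 158 + 56.32 = 214.32
RR4 = 87 / 214.32 = 0.4059

40.6%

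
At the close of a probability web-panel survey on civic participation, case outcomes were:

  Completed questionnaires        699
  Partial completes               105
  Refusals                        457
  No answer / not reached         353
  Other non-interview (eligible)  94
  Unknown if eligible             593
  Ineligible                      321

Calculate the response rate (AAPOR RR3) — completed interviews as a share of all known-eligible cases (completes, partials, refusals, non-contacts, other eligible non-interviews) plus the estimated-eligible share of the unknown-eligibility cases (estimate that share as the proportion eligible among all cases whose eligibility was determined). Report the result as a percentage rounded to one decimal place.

31.7%

Numerator = 699
Eligible (known) = 699 + 105 + 457 + 353 + 94 = 1708
e = 1708 / (1708 + 321) = 1708 / 2029 = 0.8418
Estimated eligible among unknowns = 0.8418 × 593 = 499.19
Denom = 1708 + 499.19 = 2207.19
RR3 = 699 / 2207.19 = 0.3167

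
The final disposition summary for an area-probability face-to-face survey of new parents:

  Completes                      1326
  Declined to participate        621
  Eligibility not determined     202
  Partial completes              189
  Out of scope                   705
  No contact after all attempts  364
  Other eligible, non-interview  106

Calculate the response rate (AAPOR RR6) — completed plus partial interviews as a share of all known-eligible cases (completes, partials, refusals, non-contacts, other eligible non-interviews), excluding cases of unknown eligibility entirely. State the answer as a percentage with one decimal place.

Numerator: 1326 + 189 = 1515
Denominator: 1326 + 189 + 621 + 364 + 106 = 2606
RR6 = 1515 / 2606 = 0.5814

58.1%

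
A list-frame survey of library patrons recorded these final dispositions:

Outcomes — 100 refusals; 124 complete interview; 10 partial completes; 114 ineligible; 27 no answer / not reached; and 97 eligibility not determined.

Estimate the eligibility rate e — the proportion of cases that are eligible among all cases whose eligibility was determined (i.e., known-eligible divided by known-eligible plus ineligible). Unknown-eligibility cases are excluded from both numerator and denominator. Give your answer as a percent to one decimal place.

69.6%

Known eligible: 124 + 10 + 100 + 27 = 261
e = 261 / (261 + 114) = 261 / 375 = 0.6960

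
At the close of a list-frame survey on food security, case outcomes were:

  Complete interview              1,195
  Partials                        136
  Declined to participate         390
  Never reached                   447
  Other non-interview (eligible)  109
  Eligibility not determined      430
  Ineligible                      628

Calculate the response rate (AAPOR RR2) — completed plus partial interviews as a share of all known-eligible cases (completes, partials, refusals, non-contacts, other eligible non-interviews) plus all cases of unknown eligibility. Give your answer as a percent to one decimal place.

49.2%

Num → 1195 + 136 = 1331
Denom → 1195 + 136 + 390 + 447 + 109 + 430 = 2707
RR2 = 1331 / 2707 = 0.4917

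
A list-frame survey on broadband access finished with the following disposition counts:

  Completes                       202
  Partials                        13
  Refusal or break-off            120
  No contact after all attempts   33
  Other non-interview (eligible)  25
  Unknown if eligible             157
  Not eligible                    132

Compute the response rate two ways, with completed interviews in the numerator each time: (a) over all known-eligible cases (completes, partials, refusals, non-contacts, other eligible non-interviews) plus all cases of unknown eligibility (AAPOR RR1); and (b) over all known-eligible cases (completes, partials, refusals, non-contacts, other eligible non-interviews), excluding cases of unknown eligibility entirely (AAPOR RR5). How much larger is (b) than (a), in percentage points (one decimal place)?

Numerator → 202
Denominator → 202 + 13 + 120 + 33 + 25 + 157 = 550
RR1 = 202 / 550 = 0.3673
Denominator → 202 + 13 + 120 + 33 + 25 = 393
RR5 = 202 / 393 = 0.5140
Difference = 51.40 − 36.73 = 14.67 percentage points

14.7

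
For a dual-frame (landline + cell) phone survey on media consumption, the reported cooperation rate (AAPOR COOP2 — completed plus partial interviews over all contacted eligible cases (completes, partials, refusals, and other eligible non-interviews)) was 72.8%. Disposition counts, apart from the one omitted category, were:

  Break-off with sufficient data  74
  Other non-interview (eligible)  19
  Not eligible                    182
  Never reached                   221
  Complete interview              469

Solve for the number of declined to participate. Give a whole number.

Top → 469 + 74 = 543
COOP2 = 543 / D = 0.728
D = 543 / 0.728 = 745.9
Rest of base = 562
declined to participate = 745.9 − 562 ≈ 184

184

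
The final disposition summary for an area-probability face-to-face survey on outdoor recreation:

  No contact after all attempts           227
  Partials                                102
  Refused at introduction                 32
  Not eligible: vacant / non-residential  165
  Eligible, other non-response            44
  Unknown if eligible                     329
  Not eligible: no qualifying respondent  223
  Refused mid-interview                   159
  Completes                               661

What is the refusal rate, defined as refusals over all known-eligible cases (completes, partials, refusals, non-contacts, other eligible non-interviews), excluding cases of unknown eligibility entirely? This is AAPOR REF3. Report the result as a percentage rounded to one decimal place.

15.6%

Refused = 32 + 159 = 191
Screened out, ineligible = 223 + 165 = 388
Top → 191
Denom → 661 + 102 + 191 + 227 + 44 = 1225
REF3 = 191 / 1225 = 0.1559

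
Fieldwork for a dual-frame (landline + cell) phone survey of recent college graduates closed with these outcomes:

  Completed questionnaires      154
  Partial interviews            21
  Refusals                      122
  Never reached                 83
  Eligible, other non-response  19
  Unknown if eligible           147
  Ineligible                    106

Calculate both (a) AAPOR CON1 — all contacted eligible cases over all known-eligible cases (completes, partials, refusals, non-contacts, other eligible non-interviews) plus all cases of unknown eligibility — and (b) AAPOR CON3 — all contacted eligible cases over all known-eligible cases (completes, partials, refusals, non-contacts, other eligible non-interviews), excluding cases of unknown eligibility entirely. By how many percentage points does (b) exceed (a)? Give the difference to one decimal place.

21.3

Num = 154 + 21 + 122 + 19 = 316
Base = 154 + 21 + 122 + 83 + 19 + 147 = 546
CON1 = 316 / 546 = 0.5788
Base = 154 + 21 + 122 + 83 + 19 = 399
CON3 = 316 / 399 = 0.7920
Difference = 79.20 − 57.88 = 21.32 percentage points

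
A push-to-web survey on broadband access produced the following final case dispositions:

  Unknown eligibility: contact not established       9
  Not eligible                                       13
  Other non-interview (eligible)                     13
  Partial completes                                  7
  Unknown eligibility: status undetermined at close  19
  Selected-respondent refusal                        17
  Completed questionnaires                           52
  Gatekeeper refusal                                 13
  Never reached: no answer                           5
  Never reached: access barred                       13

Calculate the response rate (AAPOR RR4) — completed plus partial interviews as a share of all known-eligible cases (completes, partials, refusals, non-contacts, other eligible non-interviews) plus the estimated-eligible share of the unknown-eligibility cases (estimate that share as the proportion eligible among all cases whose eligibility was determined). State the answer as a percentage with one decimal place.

40.6%

Declined to participate = 13 + 17 = 30
No contact after all attempts = 5 + 13 = 18
Eligibility not determined = 9 + 19 = 28
Top = 52 + 7 = 59
Known eligible = 52 + 7 + 30 + 18 + 13 = 120
e = 120 / (120 + 13) = 120 / 133 = 0.9023
Estimated eligible among unknowns = 0.9023 × 28 = 25.26
Denominator = 120 + 25.26 = 145.26
RR4 = 59 / 145.26 = 0.4062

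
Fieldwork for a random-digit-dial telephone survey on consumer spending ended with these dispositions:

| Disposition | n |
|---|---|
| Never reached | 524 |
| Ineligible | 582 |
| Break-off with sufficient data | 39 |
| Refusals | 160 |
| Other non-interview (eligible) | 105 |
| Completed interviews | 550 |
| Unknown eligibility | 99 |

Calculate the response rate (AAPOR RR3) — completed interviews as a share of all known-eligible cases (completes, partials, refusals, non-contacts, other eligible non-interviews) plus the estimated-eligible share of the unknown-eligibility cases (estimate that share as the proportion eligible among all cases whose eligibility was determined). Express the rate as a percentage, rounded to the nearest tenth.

38.0%

Numerator → 550
Determined eligible → 550 + 39 + 160 + 524 + 105 = 1378
e = 1378 / (1378 + 582) = 1378 / 1960 = 0.7031
Eligible share of unknowns → 0.7031 × 99 = 69.61
Denom → 1378 + 69.61 = 1447.61
RR3 = 550 / 1447.61 = 0.3799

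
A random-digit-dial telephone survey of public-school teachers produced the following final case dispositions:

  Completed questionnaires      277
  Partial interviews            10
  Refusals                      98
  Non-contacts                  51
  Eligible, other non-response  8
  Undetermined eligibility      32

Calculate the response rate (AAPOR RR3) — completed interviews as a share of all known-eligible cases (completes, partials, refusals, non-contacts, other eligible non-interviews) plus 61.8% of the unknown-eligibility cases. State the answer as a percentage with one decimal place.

59.7%

Top → 277
Known eligible → 277 + 10 + 98 + 51 + 8 = 444
Estimated eligible among unknowns → 0.6180 × 32 = 19.78
Denom → 444 + 19.78 = 463.78
RR3 = 277 / 463.78 = 0.5973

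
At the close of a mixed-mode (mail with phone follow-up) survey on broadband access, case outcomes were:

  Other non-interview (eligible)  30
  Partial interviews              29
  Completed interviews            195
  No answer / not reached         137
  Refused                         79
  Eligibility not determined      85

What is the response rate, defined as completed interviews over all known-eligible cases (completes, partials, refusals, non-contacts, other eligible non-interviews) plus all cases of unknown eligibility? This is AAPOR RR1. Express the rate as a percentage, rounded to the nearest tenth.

35.1%

Top: 195
Denom: 195 + 29 + 79 + 137 + 30 + 85 = 555
RR1 = 195 / 555 = 0.3514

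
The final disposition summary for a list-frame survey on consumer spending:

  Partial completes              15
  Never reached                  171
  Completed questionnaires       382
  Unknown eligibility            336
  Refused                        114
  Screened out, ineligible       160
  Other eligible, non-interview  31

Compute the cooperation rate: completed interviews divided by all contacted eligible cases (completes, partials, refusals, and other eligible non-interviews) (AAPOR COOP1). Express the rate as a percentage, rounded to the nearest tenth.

Numerator → 382
Denominator → 382 + 15 + 114 + 31 = 542
COOP1 = 382 / 542 = 0.7048

70.5%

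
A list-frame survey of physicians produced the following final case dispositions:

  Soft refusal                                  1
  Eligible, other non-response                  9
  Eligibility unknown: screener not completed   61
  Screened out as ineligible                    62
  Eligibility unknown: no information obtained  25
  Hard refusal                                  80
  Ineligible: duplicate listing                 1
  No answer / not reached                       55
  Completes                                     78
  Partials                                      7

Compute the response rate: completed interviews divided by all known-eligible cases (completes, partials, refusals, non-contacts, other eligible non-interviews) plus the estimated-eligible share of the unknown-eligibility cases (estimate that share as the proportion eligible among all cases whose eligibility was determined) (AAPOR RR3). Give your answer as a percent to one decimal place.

26.2%

Refused = 80 + 1 = 81
Unknown eligibility = 61 + 25 = 86
Out of scope = 62 + 1 = 63
Numerator = 78
Known eligible = 78 + 7 + 81 + 55 + 9 = 230
e = 230 / (230 + 63) = 230 / 293 = 0.7850
Eligible share of unknowns = 0.7850 × 86 = 67.51
Base = 230 + 67.51 = 297.51
RR3 = 78 / 297.51 = 0.2622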